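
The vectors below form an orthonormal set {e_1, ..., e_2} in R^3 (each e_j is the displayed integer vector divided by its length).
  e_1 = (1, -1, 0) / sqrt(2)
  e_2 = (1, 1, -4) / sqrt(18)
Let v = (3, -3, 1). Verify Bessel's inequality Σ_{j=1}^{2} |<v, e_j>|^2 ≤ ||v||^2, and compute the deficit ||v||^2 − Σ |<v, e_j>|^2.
Σ |<v, e_j>|^2 = 170/9; ||v||^2 = 19; deficit = 1/9

Write each e_j = u_j / sqrt(<u_j, u_j>) where u_j is the displayed integer vector. Then <v, e_j> = <v, u_j> / sqrt(<u_j, u_j>), so |<v, e_j>|^2 = <v, u_j>^2 / <u_j, u_j>.
Coefficients: <v, e_1> = 6/sqrt(2), <v, e_2> = -4/sqrt(18).
Square and sum: Σ |<v, e_j>|^2 = 170/9.
Compute ||v||^2 = v·v = 19.
Deficit = 19 − 170/9 = 1/9 ≥ 0, confirming Bessel's inequality. (The deficit equals ||v − Σ <v,e_j> e_j||^2, the squared distance from v to span{e_j}.)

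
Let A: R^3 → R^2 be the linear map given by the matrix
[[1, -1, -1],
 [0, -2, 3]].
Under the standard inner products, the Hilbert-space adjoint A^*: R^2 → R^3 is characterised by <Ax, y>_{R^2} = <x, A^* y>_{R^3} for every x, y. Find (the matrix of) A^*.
A^* = A^T =
[[1, 0],
 [-1, -2],
 [-1, 3]]

For real matrices with standard dot products, the defining identity <Ax, y> = <x, A^* y> gives (Ax)^T y = x^T (A^*) y, i.e. x^T A^T y = x^T (A^*) y. Since this holds for all x, y, we must have A^* = A^T. Therefore
A^* =
[[1, 0],
 [-1, -2],
 [-1, 3]].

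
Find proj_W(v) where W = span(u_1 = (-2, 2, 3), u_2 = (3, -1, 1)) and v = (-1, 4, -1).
proj_W(v) = (-377/162, 175/162, 5/81)

Set up U = [u_1 | ... | u_2] ∈ R^(3×2). The projector onto W = col(U) is P = U (U^T U)^(-1) U^T.
Compute U^T U =
  [17, -5]
  [-5, 11],
and U^T v = (7, -8).
Solve U^T U · c = U^T v for the coefficients: c = (37/162, -101/162). The projection is proj_W(v) = U c.
Check: (v - proj_W(v)) · u_1 = 0  (should be 0).
Check: (v - proj_W(v)) · u_2 = 0  (should be 0).
Result: proj_W(v) = (-377/162, 175/162, 5/81).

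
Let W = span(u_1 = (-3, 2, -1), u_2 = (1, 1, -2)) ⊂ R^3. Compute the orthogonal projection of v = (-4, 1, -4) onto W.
proj_W(v) = (-257/83, 258/83, -207/83)

Set up U = [u_1 | ... | u_2] ∈ R^(3×2). The projector onto W = col(U) is P = U (U^T U)^(-1) U^T.
Compute U^T U =
  [14, 1]
  [1, 6],
and U^T v = (18, 5).
Solve U^T U · c = U^T v for the coefficients: c = (103/83, 52/83). The projection is proj_W(v) = U c.
Check: (v - proj_W(v)) · u_1 = 0  (should be 0).
Check: (v - proj_W(v)) · u_2 = 0  (should be 0).
Result: proj_W(v) = (-257/83, 258/83, -207/83).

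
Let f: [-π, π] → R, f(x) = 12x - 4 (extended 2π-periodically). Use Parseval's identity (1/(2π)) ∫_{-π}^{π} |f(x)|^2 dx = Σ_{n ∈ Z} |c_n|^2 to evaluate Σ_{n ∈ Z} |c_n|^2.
Σ |c_n|^2 = 48π^2 + 16

Expand and integrate term by term over [-π, π]:
  ∫ (12x)^2 dx = 144·(2π^3/3); ∫ 2·12·(-4)·x dx = 0 (odd integrand); ∫ (-4)^2 dx = 16·2π.
So (1/(2π)) ∫_{-π}^{π} (12x - 4)^2 dx = 144π^2/3 + 16 = 48π^2 + 16.
Parseval ⇒ Σ |c_n|^2 = 48π^2 + 16.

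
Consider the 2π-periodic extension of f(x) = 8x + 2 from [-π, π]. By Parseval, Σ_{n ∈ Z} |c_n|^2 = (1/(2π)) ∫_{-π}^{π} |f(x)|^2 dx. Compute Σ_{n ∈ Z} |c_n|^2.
Σ |c_n|^2 = 64π^2/3 + 4

Expand and integrate term by term over [-π, π]:
  ∫ (8x)^2 dx = 64·(2π^3/3); ∫ 2·8·(2)·x dx = 0 (odd integrand); ∫ 2^2 dx = 4·2π.
So (1/(2π)) ∫_{-π}^{π} (8x + 2)^2 dx = 64π^2/3 + 4 = 64π^2/3 + 4.
Parseval ⇒ Σ |c_n|^2 = 64π^2/3 + 4.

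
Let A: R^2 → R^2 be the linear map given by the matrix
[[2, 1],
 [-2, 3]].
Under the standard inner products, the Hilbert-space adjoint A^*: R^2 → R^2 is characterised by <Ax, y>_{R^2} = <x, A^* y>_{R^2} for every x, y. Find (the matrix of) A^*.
A^* = A^T =
[[2, -2],
 [1, 3]]

For real matrices with standard dot products, the defining identity <Ax, y> = <x, A^* y> gives (Ax)^T y = x^T (A^*) y, i.e. x^T A^T y = x^T (A^*) y. Since this holds for all x, y, we must have A^* = A^T. Therefore
A^* =
[[2, -2],
 [1, 3]].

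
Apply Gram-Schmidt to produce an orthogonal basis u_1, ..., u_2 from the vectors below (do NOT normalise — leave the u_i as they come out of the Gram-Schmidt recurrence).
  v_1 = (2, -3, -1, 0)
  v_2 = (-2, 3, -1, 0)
Orthogonal basis:
  u_1 = (2, -3, -1, 0)
  u_2 = (-2/7, 3/7, -13/7, 0)

Apply the Gram-Schmidt recurrence
  u_1 = v_1
  u_i = v_i − Σ_{j<i} ((v_i · u_j) / (u_j · u_j)) · u_j.

Step by step this gives:
  u_1 = (2, -3, -1, 0)
  u_2 = (-2/7, 3/7, -13/7, 0)

Orthogonality check:
  u_2 · u_1 = 0 (should be 0)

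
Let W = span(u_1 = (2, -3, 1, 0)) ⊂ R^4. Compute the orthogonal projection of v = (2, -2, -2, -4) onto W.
proj_W(v) = (8/7, -12/7, 4/7, 0)

Set up U = [u_1 | ... | u_1] ∈ R^(4×1). The projector onto W = col(U) is P = U (U^T U)^(-1) U^T.
Compute U^T U =
  [14],
and U^T v = (8).
Solve U^T U · c = U^T v for the coefficients: c = (4/7). The projection is proj_W(v) = U c.
Check: (v - proj_W(v)) · u_1 = 0  (should be 0).
Result: proj_W(v) = (8/7, -12/7, 4/7, 0).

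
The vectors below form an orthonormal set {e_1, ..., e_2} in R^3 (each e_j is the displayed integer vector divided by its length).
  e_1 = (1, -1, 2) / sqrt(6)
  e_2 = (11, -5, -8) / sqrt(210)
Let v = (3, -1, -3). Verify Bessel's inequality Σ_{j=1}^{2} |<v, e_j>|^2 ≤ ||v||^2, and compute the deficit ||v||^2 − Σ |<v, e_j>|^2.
Σ |<v, e_j>|^2 = 664/35; ||v||^2 = 19; deficit = 1/35

Write each e_j = u_j / sqrt(<u_j, u_j>) where u_j is the displayed integer vector. Then <v, e_j> = <v, u_j> / sqrt(<u_j, u_j>), so |<v, e_j>|^2 = <v, u_j>^2 / <u_j, u_j>.
Coefficients: <v, e_1> = -2/sqrt(6), <v, e_2> = 62/sqrt(210).
Square and sum: Σ |<v, e_j>|^2 = 664/35.
Compute ||v||^2 = v·v = 19.
Deficit = 19 − 664/35 = 1/35 ≥ 0, confirming Bessel's inequality. (The deficit equals ||v − Σ <v,e_j> e_j||^2, the squared distance from v to span{e_j}.)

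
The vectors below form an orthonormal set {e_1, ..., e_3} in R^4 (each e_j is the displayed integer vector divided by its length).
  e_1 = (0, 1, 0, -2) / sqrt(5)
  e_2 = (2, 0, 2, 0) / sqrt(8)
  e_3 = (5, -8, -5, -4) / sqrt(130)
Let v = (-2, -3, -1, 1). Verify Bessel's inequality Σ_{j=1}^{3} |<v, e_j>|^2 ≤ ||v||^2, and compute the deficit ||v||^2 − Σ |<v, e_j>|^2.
Σ |<v, e_j>|^2 = 146/13; ||v||^2 = 15; deficit = 49/13

Write each e_j = u_j / sqrt(<u_j, u_j>) where u_j is the displayed integer vector. Then <v, e_j> = <v, u_j> / sqrt(<u_j, u_j>), so |<v, e_j>|^2 = <v, u_j>^2 / <u_j, u_j>.
Coefficients: <v, e_1> = -5/sqrt(5), <v, e_2> = -6/sqrt(8), <v, e_3> = 15/sqrt(130).
Square and sum: Σ |<v, e_j>|^2 = 146/13.
Compute ||v||^2 = v·v = 15.
Deficit = 15 − 146/13 = 49/13 ≥ 0, confirming Bessel's inequality. (The deficit equals ||v − Σ <v,e_j> e_j||^2, the squared distance from v to span{e_j}.)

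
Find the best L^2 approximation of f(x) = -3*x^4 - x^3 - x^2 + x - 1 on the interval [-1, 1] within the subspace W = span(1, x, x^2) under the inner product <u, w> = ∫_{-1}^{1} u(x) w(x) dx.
g(x) = -25*x^2/7 + 2*x/5 - 26/35

The best approximation g ∈ W is the orthogonal projection of f onto W. Writing g = a_0 + a_1 x + a_2 x^2, the coefficients solve the normal equations G · a = b where
  G_{ij} = <φ_i, φ_j> and b_i = <f, φ_i>, with φ_0 = 1, φ_1 = x, φ_2 = x^2.
G =
  [2, 0, 2/3]
  [0, 2/3, 0]
  [2/3, 0, 2/5],
b = (-58/15, 4/15, -202/105).
Solving gives a_0 = -26/35, a_1 = 2/5, a_2 = -25/7, so
  g(x) = -25*x^2/7 + 2*x/5 - 26/35.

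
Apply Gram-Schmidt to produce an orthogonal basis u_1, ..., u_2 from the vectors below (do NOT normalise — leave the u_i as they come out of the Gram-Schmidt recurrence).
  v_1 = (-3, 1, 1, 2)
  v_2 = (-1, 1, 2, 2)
Orthogonal basis:
  u_1 = (-3, 1, 1, 2)
  u_2 = (1, 1/3, 4/3, 2/3)

Apply the Gram-Schmidt recurrence
  u_1 = v_1
  u_i = v_i − Σ_{j<i} ((v_i · u_j) / (u_j · u_j)) · u_j.

Step by step this gives:
  u_1 = (-3, 1, 1, 2)
  u_2 = (1, 1/3, 4/3, 2/3)

Orthogonality check:
  u_2 · u_1 = 0 (should be 0)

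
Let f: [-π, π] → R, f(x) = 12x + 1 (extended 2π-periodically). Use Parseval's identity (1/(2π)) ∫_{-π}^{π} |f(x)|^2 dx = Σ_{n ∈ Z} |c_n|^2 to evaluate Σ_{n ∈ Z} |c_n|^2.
Σ |c_n|^2 = 48π^2 + 1

Expand and integrate term by term over [-π, π]:
  ∫ (12x)^2 dx = 144·(2π^3/3); ∫ 2·12·(1)·x dx = 0 (odd integrand); ∫ 1^2 dx = 1·2π.
So (1/(2π)) ∫_{-π}^{π} (12x + 1)^2 dx = 144π^2/3 + 1 = 48π^2 + 1.
Parseval ⇒ Σ |c_n|^2 = 48π^2 + 1.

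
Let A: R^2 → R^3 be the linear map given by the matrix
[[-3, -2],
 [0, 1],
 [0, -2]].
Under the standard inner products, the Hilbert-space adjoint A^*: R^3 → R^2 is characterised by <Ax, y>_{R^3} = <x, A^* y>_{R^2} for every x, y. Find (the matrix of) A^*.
A^* = A^T =
[[-3, 0, 0],
 [-2, 1, -2]]

For real matrices with standard dot products, the defining identity <Ax, y> = <x, A^* y> gives (Ax)^T y = x^T (A^*) y, i.e. x^T A^T y = x^T (A^*) y. Since this holds for all x, y, we must have A^* = A^T. Therefore
A^* =
[[-3, 0, 0],
 [-2, 1, -2]].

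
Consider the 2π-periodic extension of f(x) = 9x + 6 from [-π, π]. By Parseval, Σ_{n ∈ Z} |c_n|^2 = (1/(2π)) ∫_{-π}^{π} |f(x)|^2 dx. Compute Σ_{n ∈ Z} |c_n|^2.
Σ |c_n|^2 = 27π^2 + 36

Expand and integrate term by term over [-π, π]:
  ∫ (9x)^2 dx = 81·(2π^3/3); ∫ 2·9·(6)·x dx = 0 (odd integrand); ∫ 6^2 dx = 36·2π.
So (1/(2π)) ∫_{-π}^{π} (9x + 6)^2 dx = 81π^2/3 + 36 = 27π^2 + 36.
Parseval ⇒ Σ |c_n|^2 = 27π^2 + 36.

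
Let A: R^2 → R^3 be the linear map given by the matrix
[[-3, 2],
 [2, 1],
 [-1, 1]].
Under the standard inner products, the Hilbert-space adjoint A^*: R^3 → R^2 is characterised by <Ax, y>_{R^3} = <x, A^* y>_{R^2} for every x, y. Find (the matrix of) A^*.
A^* = A^T =
[[-3, 2, -1],
 [2, 1, 1]]

For real matrices with standard dot products, the defining identity <Ax, y> = <x, A^* y> gives (Ax)^T y = x^T (A^*) y, i.e. x^T A^T y = x^T (A^*) y. Since this holds for all x, y, we must have A^* = A^T. Therefore
A^* =
[[-3, 2, -1],
 [2, 1, 1]].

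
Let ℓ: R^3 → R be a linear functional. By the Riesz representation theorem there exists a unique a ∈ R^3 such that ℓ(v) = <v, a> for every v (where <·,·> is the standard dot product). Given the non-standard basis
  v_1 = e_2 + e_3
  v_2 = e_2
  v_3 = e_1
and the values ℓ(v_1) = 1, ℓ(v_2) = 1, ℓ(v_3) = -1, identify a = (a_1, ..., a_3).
a = (-1, 1, 0)

Write a = (a_1, ..., a_3) in the standard basis. For each basis vector v_i, ℓ(v_i) = <v_i, a> is a linear equation in the a_j's. Collect the n equations into a matrix system V a = ℓ, where row i of V is v_i (expressed in the standard basis). Since V is invertible (lower-triangular with 1s on the diagonal, up to permutation), solve by back-substitution:
  V =
[[0, 1, 1],
 [0, 1, 0],
 [1, 0, 0]]
  V a = (1, 1, -1)
Solving gives a = (-1, 1, 0).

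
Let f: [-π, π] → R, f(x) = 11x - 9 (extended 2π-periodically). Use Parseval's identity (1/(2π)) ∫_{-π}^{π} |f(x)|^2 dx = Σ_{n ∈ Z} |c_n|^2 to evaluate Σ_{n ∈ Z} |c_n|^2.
Σ |c_n|^2 = 121π^2/3 + 81

Expand and integrate term by term over [-π, π]:
  ∫ (11x)^2 dx = 121·(2π^3/3); ∫ 2·11·(-9)·x dx = 0 (odd integrand); ∫ (-9)^2 dx = 81·2π.
So (1/(2π)) ∫_{-π}^{π} (11x - 9)^2 dx = 121π^2/3 + 81 = 121π^2/3 + 81.
Parseval ⇒ Σ |c_n|^2 = 121π^2/3 + 81.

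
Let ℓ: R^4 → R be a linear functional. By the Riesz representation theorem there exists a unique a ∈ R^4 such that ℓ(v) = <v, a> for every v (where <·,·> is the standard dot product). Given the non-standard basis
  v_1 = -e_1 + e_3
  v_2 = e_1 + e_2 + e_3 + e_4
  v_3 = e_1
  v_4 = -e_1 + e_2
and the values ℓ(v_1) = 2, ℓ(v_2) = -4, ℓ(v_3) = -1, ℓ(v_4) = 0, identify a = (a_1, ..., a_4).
a = (-1, -1, 1, -3)

Write a = (a_1, ..., a_4) in the standard basis. For each basis vector v_i, ℓ(v_i) = <v_i, a> is a linear equation in the a_j's. Collect the n equations into a matrix system V a = ℓ, where row i of V is v_i (expressed in the standard basis). Since V is invertible (lower-triangular with 1s on the diagonal, up to permutation), solve by back-substitution:
  V =
[[-1, 0, 1, 0],
 [1, 1, 1, 1],
 [1, 0, 0, 0],
 [-1, 1, 0, 0]]
  V a = (2, -4, -1, 0)
Solving gives a = (-1, -1, 1, -3).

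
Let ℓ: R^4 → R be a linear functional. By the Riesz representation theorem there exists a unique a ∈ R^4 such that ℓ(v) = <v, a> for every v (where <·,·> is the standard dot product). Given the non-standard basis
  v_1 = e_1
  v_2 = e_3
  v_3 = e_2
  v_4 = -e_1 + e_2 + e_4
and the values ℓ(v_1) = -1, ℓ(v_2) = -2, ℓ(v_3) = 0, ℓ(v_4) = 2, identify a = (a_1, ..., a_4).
a = (-1, 0, -2, 1)

Write a = (a_1, ..., a_4) in the standard basis. For each basis vector v_i, ℓ(v_i) = <v_i, a> is a linear equation in the a_j's. Collect the n equations into a matrix system V a = ℓ, where row i of V is v_i (expressed in the standard basis). Since V is invertible (lower-triangular with 1s on the diagonal, up to permutation), solve by back-substitution:
  V =
[[1, 0, 0, 0],
 [0, 0, 1, 0],
 [0, 1, 0, 0],
 [-1, 1, 0, 1]]
  V a = (-1, -2, 0, 2)
Solving gives a = (-1, 0, -2, 1).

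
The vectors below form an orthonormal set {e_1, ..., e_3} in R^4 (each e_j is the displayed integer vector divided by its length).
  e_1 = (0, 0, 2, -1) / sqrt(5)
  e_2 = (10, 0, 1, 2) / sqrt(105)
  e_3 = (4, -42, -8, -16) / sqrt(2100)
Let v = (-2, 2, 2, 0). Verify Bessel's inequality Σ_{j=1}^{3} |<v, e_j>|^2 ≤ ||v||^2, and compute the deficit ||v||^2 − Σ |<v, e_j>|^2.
Σ |<v, e_j>|^2 = 296/25; ||v||^2 = 12; deficit = 4/25

Write each e_j = u_j / sqrt(<u_j, u_j>) where u_j is the displayed integer vector. Then <v, e_j> = <v, u_j> / sqrt(<u_j, u_j>), so |<v, e_j>|^2 = <v, u_j>^2 / <u_j, u_j>.
Coefficients: <v, e_1> = 4/sqrt(5), <v, e_2> = -18/sqrt(105), <v, e_3> = -108/sqrt(2100).
Square and sum: Σ |<v, e_j>|^2 = 296/25.
Compute ||v||^2 = v·v = 12.
Deficit = 12 − 296/25 = 4/25 ≥ 0, confirming Bessel's inequality. (The deficit equals ||v − Σ <v,e_j> e_j||^2, the squared distance from v to span{e_j}.)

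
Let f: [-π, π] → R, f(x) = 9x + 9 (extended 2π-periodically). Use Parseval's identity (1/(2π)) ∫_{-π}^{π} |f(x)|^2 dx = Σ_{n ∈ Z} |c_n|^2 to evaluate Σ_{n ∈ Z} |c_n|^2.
Σ |c_n|^2 = 27π^2 + 81

Expand and integrate term by term over [-π, π]:
  ∫ (9x)^2 dx = 81·(2π^3/3); ∫ 2·9·(9)·x dx = 0 (odd integrand); ∫ 9^2 dx = 81·2π.
So (1/(2π)) ∫_{-π}^{π} (9x + 9)^2 dx = 81π^2/3 + 81 = 27π^2 + 81.
Parseval ⇒ Σ |c_n|^2 = 27π^2 + 81.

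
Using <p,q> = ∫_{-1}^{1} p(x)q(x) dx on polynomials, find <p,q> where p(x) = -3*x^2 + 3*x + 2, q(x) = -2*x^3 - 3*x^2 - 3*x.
<p,q> = -44/5

Expand the product: p(x)·q(x) = 6*x^5 + 3*x^4 - 4*x^3 - 15*x^2 - 6*x.
∫_{-1}^{1} of each monomial x^k gives [2/(k+1) if k even, 0 if k odd]. Integrating term-by-term (or equivalently evaluating the antiderivative F(x) = x^6 + 3*x^5/5 - x^4 - 5*x^3 - 3*x^2 at the endpoints):
  F(1) − F(−1) = -37/5 − (7/5) = -44/5.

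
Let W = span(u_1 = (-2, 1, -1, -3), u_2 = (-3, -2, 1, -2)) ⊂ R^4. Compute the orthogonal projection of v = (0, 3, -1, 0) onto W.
proj_W(v) = (17/21, 139/63, -92/63, -41/63)

Set up U = [u_1 | ... | u_2] ∈ R^(4×2). The projector onto W = col(U) is P = U (U^T U)^(-1) U^T.
Compute U^T U =
  [15, 9]
  [9, 18],
and U^T v = (4, -7).
Solve U^T U · c = U^T v for the coefficients: c = (5/7, -47/63). The projection is proj_W(v) = U c.
Check: (v - proj_W(v)) · u_1 = 0  (should be 0).
Check: (v - proj_W(v)) · u_2 = 0  (should be 0).
Result: proj_W(v) = (17/21, 139/63, -92/63, -41/63).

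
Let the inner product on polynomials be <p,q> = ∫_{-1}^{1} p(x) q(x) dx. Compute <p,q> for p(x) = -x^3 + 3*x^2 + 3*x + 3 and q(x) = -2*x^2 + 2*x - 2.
<p,q> = -96/5

Expand the product: p(x)·q(x) = 2*x^5 - 8*x^4 + 2*x^3 - 6*x^2 - 6.
∫_{-1}^{1} of each monomial x^k gives [2/(k+1) if k even, 0 if k odd]. Integrating term-by-term (or equivalently evaluating the antiderivative F(x) = x^6/3 - 8*x^5/5 + x^4/2 - 2*x^3 - 6*x at the endpoints):
  F(1) − F(−1) = -263/30 − (313/30) = -96/5.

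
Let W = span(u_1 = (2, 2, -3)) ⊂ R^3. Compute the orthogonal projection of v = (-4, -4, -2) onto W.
proj_W(v) = (-20/17, -20/17, 30/17)

Set up U = [u_1 | ... | u_1] ∈ R^(3×1). The projector onto W = col(U) is P = U (U^T U)^(-1) U^T.
Compute U^T U =
  [17],
and U^T v = (-10).
Solve U^T U · c = U^T v for the coefficients: c = (-10/17). The projection is proj_W(v) = U c.
Check: (v - proj_W(v)) · u_1 = 0  (should be 0).
Result: proj_W(v) = (-20/17, -20/17, 30/17).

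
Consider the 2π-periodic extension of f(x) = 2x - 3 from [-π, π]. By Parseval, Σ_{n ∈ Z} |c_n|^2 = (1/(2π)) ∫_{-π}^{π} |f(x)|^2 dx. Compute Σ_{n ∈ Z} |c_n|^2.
Σ |c_n|^2 = 4π^2/3 + 9

Expand and integrate term by term over [-π, π]:
  ∫ (2x)^2 dx = 4·(2π^3/3); ∫ 2·2·(-3)·x dx = 0 (odd integrand); ∫ (-3)^2 dx = 9·2π.
So (1/(2π)) ∫_{-π}^{π} (2x - 3)^2 dx = 4π^2/3 + 9 = 4π^2/3 + 9.
Parseval ⇒ Σ |c_n|^2 = 4π^2/3 + 9.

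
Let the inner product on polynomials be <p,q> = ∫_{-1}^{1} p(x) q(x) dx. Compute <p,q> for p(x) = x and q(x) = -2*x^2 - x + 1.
<p,q> = -2/3

Expand the product: p(x)·q(x) = -2*x^3 - x^2 + x.
∫_{-1}^{1} of each monomial x^k gives [2/(k+1) if k even, 0 if k odd]. Integrating term-by-term (or equivalently evaluating the antiderivative F(x) = -x^4/2 - x^3/3 + x^2/2 at the endpoints):
  F(1) − F(−1) = -1/3 − (1/3) = -2/3.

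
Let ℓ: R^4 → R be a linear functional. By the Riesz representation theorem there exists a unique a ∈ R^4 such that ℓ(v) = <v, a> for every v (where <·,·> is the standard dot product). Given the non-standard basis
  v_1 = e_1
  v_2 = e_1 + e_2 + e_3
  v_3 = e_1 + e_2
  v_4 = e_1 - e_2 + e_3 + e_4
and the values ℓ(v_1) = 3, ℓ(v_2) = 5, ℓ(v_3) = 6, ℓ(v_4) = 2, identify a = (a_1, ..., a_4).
a = (3, 3, -1, 3)

Write a = (a_1, ..., a_4) in the standard basis. For each basis vector v_i, ℓ(v_i) = <v_i, a> is a linear equation in the a_j's. Collect the n equations into a matrix system V a = ℓ, where row i of V is v_i (expressed in the standard basis). Since V is invertible (lower-triangular with 1s on the diagonal, up to permutation), solve by back-substitution:
  V =
[[1, 0, 0, 0],
 [1, 1, 1, 0],
 [1, 1, 0, 0],
 [1, -1, 1, 1]]
  V a = (3, 5, 6, 2)
Solving gives a = (3, 3, -1, 3).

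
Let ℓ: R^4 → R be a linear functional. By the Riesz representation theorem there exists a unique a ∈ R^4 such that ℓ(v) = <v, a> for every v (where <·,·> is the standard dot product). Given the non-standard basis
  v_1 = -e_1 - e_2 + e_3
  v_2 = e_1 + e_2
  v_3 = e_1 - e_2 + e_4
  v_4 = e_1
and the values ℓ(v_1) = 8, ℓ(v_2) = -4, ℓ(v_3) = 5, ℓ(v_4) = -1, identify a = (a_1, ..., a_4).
a = (-1, -3, 4, 3)

Write a = (a_1, ..., a_4) in the standard basis. For each basis vector v_i, ℓ(v_i) = <v_i, a> is a linear equation in the a_j's. Collect the n equations into a matrix system V a = ℓ, where row i of V is v_i (expressed in the standard basis). Since V is invertible (lower-triangular with 1s on the diagonal, up to permutation), solve by back-substitution:
  V =
[[-1, -1, 1, 0],
 [1, 1, 0, 0],
 [1, -1, 0, 1],
 [1, 0, 0, 0]]
  V a = (8, -4, 5, -1)
Solving gives a = (-1, -3, 4, 3).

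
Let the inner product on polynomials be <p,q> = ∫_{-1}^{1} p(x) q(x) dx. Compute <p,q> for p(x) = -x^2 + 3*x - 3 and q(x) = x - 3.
<p,q> = 22

Expand the product: p(x)·q(x) = -x^3 + 6*x^2 - 12*x + 9.
∫_{-1}^{1} of each monomial x^k gives [2/(k+1) if k even, 0 if k odd]. Integrating term-by-term (or equivalently evaluating the antiderivative F(x) = -x^4/4 + 2*x^3 - 6*x^2 + 9*x at the endpoints):
  F(1) − F(−1) = 19/4 − (-69/4) = 22.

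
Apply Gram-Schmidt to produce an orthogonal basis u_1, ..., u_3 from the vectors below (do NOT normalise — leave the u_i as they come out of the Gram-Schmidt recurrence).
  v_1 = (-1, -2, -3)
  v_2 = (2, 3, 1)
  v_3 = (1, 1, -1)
Orthogonal basis:
  u_1 = (-1, -2, -3)
  u_2 = (17/14, 10/7, -19/14)
  u_3 = (7/75, -1/15, 1/75)

Apply the Gram-Schmidt recurrence
  u_1 = v_1
  u_i = v_i − Σ_{j<i} ((v_i · u_j) / (u_j · u_j)) · u_j.

Step by step this gives:
  u_1 = (-1, -2, -3)
  u_2 = (17/14, 10/7, -19/14)
  u_3 = (7/75, -1/15, 1/75)

Orthogonality check:
  u_2 · u_1 = 0 (should be 0)
  u_3 · u_1 = 0 (should be 0)
  u_3 · u_2 = 0 (should be 0)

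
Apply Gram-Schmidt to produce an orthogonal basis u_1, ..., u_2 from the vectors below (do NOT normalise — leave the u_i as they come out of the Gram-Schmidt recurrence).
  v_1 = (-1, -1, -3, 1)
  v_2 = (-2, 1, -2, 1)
Orthogonal basis:
  u_1 = (-1, -1, -3, 1)
  u_2 = (-4/3, 5/3, 0, 1/3)

Apply the Gram-Schmidt recurrence
  u_1 = v_1
  u_i = v_i − Σ_{j<i} ((v_i · u_j) / (u_j · u_j)) · u_j.

Step by step this gives:
  u_1 = (-1, -1, -3, 1)
  u_2 = (-4/3, 5/3, 0, 1/3)

Orthogonality check:
  u_2 · u_1 = 0 (should be 0)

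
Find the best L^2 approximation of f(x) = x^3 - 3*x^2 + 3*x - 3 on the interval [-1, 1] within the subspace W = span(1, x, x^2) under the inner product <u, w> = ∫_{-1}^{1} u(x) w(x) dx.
g(x) = -3*x^2 + 18*x/5 - 3

The best approximation g ∈ W is the orthogonal projection of f onto W. Writing g = a_0 + a_1 x + a_2 x^2, the coefficients solve the normal equations G · a = b where
  G_{ij} = <φ_i, φ_j> and b_i = <f, φ_i>, with φ_0 = 1, φ_1 = x, φ_2 = x^2.
G =
  [2, 0, 2/3]
  [0, 2/3, 0]
  [2/3, 0, 2/5],
b = (-8, 12/5, -16/5).
Solving gives a_0 = -3, a_1 = 18/5, a_2 = -3, so
  g(x) = -3*x^2 + 18*x/5 - 3.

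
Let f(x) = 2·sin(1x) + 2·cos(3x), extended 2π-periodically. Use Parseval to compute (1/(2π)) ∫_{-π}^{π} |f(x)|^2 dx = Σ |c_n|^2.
Σ |c_n|^2 = 4

Expand |f|^2 and use orthogonality of {sin(nx), cos(mx)} on [-π, π]:
  ∫_{-π}^{π} sin(nx)^2 dx = π, ∫ cos(mx)^2 dx = π, and cross terms integrate to 0.
So ∫_{-π}^{π} f(x)^2 dx = 2^2 · π + 2^2 · π = (4 + 4)π.
Divide by 2π: (4 + 4)/2 = 4.
By Parseval, this equals Σ |c_n|^2.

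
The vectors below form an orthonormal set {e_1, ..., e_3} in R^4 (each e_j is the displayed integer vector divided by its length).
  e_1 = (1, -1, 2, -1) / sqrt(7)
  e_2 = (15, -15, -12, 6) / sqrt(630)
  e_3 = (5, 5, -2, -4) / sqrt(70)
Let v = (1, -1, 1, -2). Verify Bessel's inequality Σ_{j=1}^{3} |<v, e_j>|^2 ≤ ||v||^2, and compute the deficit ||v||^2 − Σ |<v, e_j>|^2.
Σ |<v, e_j>|^2 = 40/7; ||v||^2 = 7; deficit = 9/7

Write each e_j = u_j / sqrt(<u_j, u_j>) where u_j is the displayed integer vector. Then <v, e_j> = <v, u_j> / sqrt(<u_j, u_j>), so |<v, e_j>|^2 = <v, u_j>^2 / <u_j, u_j>.
Coefficients: <v, e_1> = 6/sqrt(7), <v, e_2> = 6/sqrt(630), <v, e_3> = 6/sqrt(70).
Square and sum: Σ |<v, e_j>|^2 = 40/7.
Compute ||v||^2 = v·v = 7.
Deficit = 7 − 40/7 = 9/7 ≥ 0, confirming Bessel's inequality. (The deficit equals ||v − Σ <v,e_j> e_j||^2, the squared distance from v to span{e_j}.)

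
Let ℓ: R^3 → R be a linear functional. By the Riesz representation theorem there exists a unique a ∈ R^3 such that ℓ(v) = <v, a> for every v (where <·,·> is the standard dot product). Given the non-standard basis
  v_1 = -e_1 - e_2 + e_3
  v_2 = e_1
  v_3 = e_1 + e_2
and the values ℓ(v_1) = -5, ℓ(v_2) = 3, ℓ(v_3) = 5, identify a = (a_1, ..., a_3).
a = (3, 2, 0)

Write a = (a_1, ..., a_3) in the standard basis. For each basis vector v_i, ℓ(v_i) = <v_i, a> is a linear equation in the a_j's. Collect the n equations into a matrix system V a = ℓ, where row i of V is v_i (expressed in the standard basis). Since V is invertible (lower-triangular with 1s on the diagonal, up to permutation), solve by back-substitution:
  V =
[[-1, -1, 1],
 [1, 0, 0],
 [1, 1, 0]]
  V a = (-5, 3, 5)
Solving gives a = (3, 2, 0).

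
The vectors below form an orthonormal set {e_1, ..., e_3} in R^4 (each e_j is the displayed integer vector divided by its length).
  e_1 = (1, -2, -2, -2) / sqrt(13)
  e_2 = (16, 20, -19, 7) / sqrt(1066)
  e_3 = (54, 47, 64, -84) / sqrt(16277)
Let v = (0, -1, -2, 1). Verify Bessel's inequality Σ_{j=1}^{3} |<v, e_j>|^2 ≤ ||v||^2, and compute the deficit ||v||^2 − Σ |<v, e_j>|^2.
Σ |<v, e_j>|^2 = 4715/794; ||v||^2 = 6; deficit = 49/794

Write each e_j = u_j / sqrt(<u_j, u_j>) where u_j is the displayed integer vector. Then <v, e_j> = <v, u_j> / sqrt(<u_j, u_j>), so |<v, e_j>|^2 = <v, u_j>^2 / <u_j, u_j>.
Coefficients: <v, e_1> = 4/sqrt(13), <v, e_2> = 25/sqrt(1066), <v, e_3> = -259/sqrt(16277).
Square and sum: Σ |<v, e_j>|^2 = 4715/794.
Compute ||v||^2 = v·v = 6.
Deficit = 6 − 4715/794 = 49/794 ≥ 0, confirming Bessel's inequality. (The deficit equals ||v − Σ <v,e_j> e_j||^2, the squared distance from v to span{e_j}.)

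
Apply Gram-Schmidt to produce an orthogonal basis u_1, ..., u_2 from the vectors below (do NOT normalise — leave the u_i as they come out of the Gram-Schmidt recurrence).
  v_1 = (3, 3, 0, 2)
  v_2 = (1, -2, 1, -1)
Orthogonal basis:
  u_1 = (3, 3, 0, 2)
  u_2 = (37/22, -29/22, 1, -6/11)

Apply the Gram-Schmidt recurrence
  u_1 = v_1
  u_i = v_i − Σ_{j<i} ((v_i · u_j) / (u_j · u_j)) · u_j.

Step by step this gives:
  u_1 = (3, 3, 0, 2)
  u_2 = (37/22, -29/22, 1, -6/11)

Orthogonality check:
  u_2 · u_1 = 0 (should be 0)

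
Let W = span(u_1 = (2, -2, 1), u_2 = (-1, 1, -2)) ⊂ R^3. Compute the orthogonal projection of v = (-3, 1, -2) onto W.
proj_W(v) = (-2, 2, -2)

Set up U = [u_1 | ... | u_2] ∈ R^(3×2). The projector onto W = col(U) is P = U (U^T U)^(-1) U^T.
Compute U^T U =
  [9, -6]
  [-6, 6],
and U^T v = (-10, 8).
Solve U^T U · c = U^T v for the coefficients: c = (-2/3, 2/3). The projection is proj_W(v) = U c.
Check: (v - proj_W(v)) · u_1 = 0  (should be 0).
Check: (v - proj_W(v)) · u_2 = 0  (should be 0).
Result: proj_W(v) = (-2, 2, -2).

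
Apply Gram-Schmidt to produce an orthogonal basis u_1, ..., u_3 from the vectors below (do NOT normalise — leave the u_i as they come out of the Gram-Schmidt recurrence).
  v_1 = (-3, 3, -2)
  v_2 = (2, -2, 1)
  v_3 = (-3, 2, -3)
Orthogonal basis:
  u_1 = (-3, 3, -2)
  u_2 = (1/11, -1/11, -3/11)
  u_3 = (-1/2, -1/2, 0)

Apply the Gram-Schmidt recurrence
  u_1 = v_1
  u_i = v_i − Σ_{j<i} ((v_i · u_j) / (u_j · u_j)) · u_j.

Step by step this gives:
  u_1 = (-3, 3, -2)
  u_2 = (1/11, -1/11, -3/11)
  u_3 = (-1/2, -1/2, 0)

Orthogonality check:
  u_2 · u_1 = 0 (should be 0)
  u_3 · u_1 = 0 (should be 0)
  u_3 · u_2 = 0 (should be 0)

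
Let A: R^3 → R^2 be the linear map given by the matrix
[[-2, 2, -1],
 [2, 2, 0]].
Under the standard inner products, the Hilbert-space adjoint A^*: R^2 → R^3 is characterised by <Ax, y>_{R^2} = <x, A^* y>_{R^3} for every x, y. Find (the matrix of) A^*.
A^* = A^T =
[[-2, 2],
 [2, 2],
 [-1, 0]]

For real matrices with standard dot products, the defining identity <Ax, y> = <x, A^* y> gives (Ax)^T y = x^T (A^*) y, i.e. x^T A^T y = x^T (A^*) y. Since this holds for all x, y, we must have A^* = A^T. Therefore
A^* =
[[-2, 2],
 [2, 2],
 [-1, 0]].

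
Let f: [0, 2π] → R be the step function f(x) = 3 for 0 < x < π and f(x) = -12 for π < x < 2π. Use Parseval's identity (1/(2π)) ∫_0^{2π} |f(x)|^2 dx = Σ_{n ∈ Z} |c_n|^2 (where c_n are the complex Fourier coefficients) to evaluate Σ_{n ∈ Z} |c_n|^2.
Σ |c_n|^2 = 153/2

Parseval equates the L^2 energy of f (normalised by 1/(2π)) with the ℓ^2 sum of its Fourier coefficients: (1/(2π)) ∫_0^{2π} |f|^2 = Σ |c_n|^2.
Compute the left side: (1/(2π)) [∫_0^π 3^2 dx + ∫_π^{2π} (-12)^2 dx] = (1/(2π)) · (9π + 144π) = (9 + 144)/2 = 153/2.
So Σ_{n ∈ Z} |c_n|^2 = 153/2.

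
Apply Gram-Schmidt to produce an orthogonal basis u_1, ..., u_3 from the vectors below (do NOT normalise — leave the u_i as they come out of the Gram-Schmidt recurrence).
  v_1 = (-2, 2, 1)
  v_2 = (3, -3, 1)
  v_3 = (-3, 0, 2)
Orthogonal basis:
  u_1 = (-2, 2, 1)
  u_2 = (5/9, -5/9, 20/9)
  u_3 = (-3/2, -3/2, 0)

Apply the Gram-Schmidt recurrence
  u_1 = v_1
  u_i = v_i − Σ_{j<i} ((v_i · u_j) / (u_j · u_j)) · u_j.

Step by step this gives:
  u_1 = (-2, 2, 1)
  u_2 = (5/9, -5/9, 20/9)
  u_3 = (-3/2, -3/2, 0)

Orthogonality check:
  u_2 · u_1 = 0 (should be 0)
  u_3 · u_1 = 0 (should be 0)
  u_3 · u_2 = 0 (should be 0)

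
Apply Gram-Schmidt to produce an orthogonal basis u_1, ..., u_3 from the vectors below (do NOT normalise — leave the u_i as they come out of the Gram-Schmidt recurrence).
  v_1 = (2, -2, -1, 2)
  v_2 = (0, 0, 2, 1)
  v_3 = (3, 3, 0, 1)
Orthogonal basis:
  u_1 = (2, -2, -1, 2)
  u_2 = (0, 0, 2, 1)
  u_3 = (35/13, 43/13, -16/65, 32/65)

Apply the Gram-Schmidt recurrence
  u_1 = v_1
  u_i = v_i − Σ_{j<i} ((v_i · u_j) / (u_j · u_j)) · u_j.

Step by step this gives:
  u_1 = (2, -2, -1, 2)
  u_2 = (0, 0, 2, 1)
  u_3 = (35/13, 43/13, -16/65, 32/65)

Orthogonality check:
  u_2 · u_1 = 0 (should be 0)
  u_3 · u_1 = 0 (should be 0)
  u_3 · u_2 = 0 (should be 0)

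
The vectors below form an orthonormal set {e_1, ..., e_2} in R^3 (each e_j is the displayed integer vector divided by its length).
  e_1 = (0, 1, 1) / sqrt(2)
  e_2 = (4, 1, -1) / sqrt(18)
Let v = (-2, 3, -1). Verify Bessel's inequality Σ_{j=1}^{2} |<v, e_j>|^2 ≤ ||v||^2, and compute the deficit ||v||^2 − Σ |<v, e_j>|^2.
Σ |<v, e_j>|^2 = 26/9; ||v||^2 = 14; deficit = 100/9

Write each e_j = u_j / sqrt(<u_j, u_j>) where u_j is the displayed integer vector. Then <v, e_j> = <v, u_j> / sqrt(<u_j, u_j>), so |<v, e_j>|^2 = <v, u_j>^2 / <u_j, u_j>.
Coefficients: <v, e_1> = 2/sqrt(2), <v, e_2> = -4/sqrt(18).
Square and sum: Σ |<v, e_j>|^2 = 26/9.
Compute ||v||^2 = v·v = 14.
Deficit = 14 − 26/9 = 100/9 ≥ 0, confirming Bessel's inequality. (The deficit equals ||v − Σ <v,e_j> e_j||^2, the squared distance from v to span{e_j}.)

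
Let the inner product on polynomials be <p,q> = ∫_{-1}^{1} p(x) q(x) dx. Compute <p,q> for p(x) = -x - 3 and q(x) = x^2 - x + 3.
<p,q> = -58/3

Expand the product: p(x)·q(x) = -x^3 - 2*x^2 - 9.
∫_{-1}^{1} of each monomial x^k gives [2/(k+1) if k even, 0 if k odd]. Integrating term-by-term (or equivalently evaluating the antiderivative F(x) = -x^4/4 - 2*x^3/3 - 9*x at the endpoints):
  F(1) − F(−1) = -119/12 − (113/12) = -58/3.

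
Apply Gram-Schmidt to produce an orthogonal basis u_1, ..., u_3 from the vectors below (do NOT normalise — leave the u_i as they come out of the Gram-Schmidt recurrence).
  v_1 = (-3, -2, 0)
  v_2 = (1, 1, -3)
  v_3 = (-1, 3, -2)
Orthogonal basis:
  u_1 = (-3, -2, 0)
  u_2 = (-2/13, 3/13, -3)
  u_3 = (-93/59, 279/118, 31/118)

Apply the Gram-Schmidt recurrence
  u_1 = v_1
  u_i = v_i − Σ_{j<i} ((v_i · u_j) / (u_j · u_j)) · u_j.

Step by step this gives:
  u_1 = (-3, -2, 0)
  u_2 = (-2/13, 3/13, -3)
  u_3 = (-93/59, 279/118, 31/118)

Orthogonality check:
  u_2 · u_1 = 0 (should be 0)
  u_3 · u_1 = 0 (should be 0)
  u_3 · u_2 = 0 (should be 0)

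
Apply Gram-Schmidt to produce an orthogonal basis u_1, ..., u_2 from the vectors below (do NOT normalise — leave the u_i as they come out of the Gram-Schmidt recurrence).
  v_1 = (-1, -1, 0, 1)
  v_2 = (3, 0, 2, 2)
Orthogonal basis:
  u_1 = (-1, -1, 0, 1)
  u_2 = (8/3, -1/3, 2, 7/3)

Apply the Gram-Schmidt recurrence
  u_1 = v_1
  u_i = v_i − Σ_{j<i} ((v_i · u_j) / (u_j · u_j)) · u_j.

Step by step this gives:
  u_1 = (-1, -1, 0, 1)
  u_2 = (8/3, -1/3, 2, 7/3)

Orthogonality check:
  u_2 · u_1 = 0 (should be 0)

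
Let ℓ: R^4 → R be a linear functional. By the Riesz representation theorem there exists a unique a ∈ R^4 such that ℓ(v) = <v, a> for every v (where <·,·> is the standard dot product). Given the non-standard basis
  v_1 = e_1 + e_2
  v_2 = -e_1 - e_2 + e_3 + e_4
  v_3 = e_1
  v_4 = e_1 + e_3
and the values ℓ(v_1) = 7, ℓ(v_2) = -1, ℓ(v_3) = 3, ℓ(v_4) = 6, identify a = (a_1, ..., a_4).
a = (3, 4, 3, 3)

Write a = (a_1, ..., a_4) in the standard basis. For each basis vector v_i, ℓ(v_i) = <v_i, a> is a linear equation in the a_j's. Collect the n equations into a matrix system V a = ℓ, where row i of V is v_i (expressed in the standard basis). Since V is invertible (lower-triangular with 1s on the diagonal, up to permutation), solve by back-substitution:
  V =
[[1, 1, 0, 0],
 [-1, -1, 1, 1],
 [1, 0, 0, 0],
 [1, 0, 1, 0]]
  V a = (7, -1, 3, 6)
Solving gives a = (3, 4, 3, 3).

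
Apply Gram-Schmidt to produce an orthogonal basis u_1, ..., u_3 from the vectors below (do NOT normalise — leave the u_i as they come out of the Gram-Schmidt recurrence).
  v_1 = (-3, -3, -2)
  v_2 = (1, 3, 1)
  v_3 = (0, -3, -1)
Orthogonal basis:
  u_1 = (-3, -3, -2)
  u_2 = (-10/11, 12/11, -3/11)
  u_3 = (9/46, 3/46, -9/23)

Apply the Gram-Schmidt recurrence
  u_1 = v_1
  u_i = v_i − Σ_{j<i} ((v_i · u_j) / (u_j · u_j)) · u_j.

Step by step this gives:
  u_1 = (-3, -3, -2)
  u_2 = (-10/11, 12/11, -3/11)
  u_3 = (9/46, 3/46, -9/23)

Orthogonality check:
  u_2 · u_1 = 0 (should be 0)
  u_3 · u_1 = 0 (should be 0)
  u_3 · u_2 = 0 (should be 0)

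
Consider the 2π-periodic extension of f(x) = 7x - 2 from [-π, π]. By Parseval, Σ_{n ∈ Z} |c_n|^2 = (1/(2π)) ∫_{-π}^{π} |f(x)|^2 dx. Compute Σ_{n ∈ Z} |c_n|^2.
Σ |c_n|^2 = 49π^2/3 + 4

Expand and integrate term by term over [-π, π]:
  ∫ (7x)^2 dx = 49·(2π^3/3); ∫ 2·7·(-2)·x dx = 0 (odd integrand); ∫ (-2)^2 dx = 4·2π.
So (1/(2π)) ∫_{-π}^{π} (7x - 2)^2 dx = 49π^2/3 + 4 = 49π^2/3 + 4.
Parseval ⇒ Σ |c_n|^2 = 49π^2/3 + 4.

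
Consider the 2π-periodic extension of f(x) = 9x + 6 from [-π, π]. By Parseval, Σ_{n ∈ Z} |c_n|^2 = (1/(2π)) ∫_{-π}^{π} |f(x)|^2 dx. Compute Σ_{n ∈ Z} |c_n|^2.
Σ |c_n|^2 = 27π^2 + 36

Expand and integrate term by term over [-π, π]:
  ∫ (9x)^2 dx = 81·(2π^3/3); ∫ 2·9·(6)·x dx = 0 (odd integrand); ∫ 6^2 dx = 36·2π.
So (1/(2π)) ∫_{-π}^{π} (9x + 6)^2 dx = 81π^2/3 + 36 = 27π^2 + 36.
Parseval ⇒ Σ |c_n|^2 = 27π^2 + 36.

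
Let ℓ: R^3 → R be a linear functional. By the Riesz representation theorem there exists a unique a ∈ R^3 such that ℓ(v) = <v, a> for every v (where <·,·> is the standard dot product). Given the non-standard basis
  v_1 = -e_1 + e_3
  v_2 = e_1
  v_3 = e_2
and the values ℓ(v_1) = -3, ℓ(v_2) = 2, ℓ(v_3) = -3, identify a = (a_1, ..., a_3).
a = (2, -3, -1)

Write a = (a_1, ..., a_3) in the standard basis. For each basis vector v_i, ℓ(v_i) = <v_i, a> is a linear equation in the a_j's. Collect the n equations into a matrix system V a = ℓ, where row i of V is v_i (expressed in the standard basis). Since V is invertible (lower-triangular with 1s on the diagonal, up to permutation), solve by back-substitution:
  V =
[[-1, 0, 1],
 [1, 0, 0],
 [0, 1, 0]]
  V a = (-3, 2, -3)
Solving gives a = (2, -3, -1).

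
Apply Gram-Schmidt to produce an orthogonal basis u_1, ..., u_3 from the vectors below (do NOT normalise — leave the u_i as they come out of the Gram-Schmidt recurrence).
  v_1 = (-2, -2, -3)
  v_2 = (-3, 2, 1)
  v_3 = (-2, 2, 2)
Orthogonal basis:
  u_1 = (-2, -2, -3)
  u_2 = (-53/17, 32/17, 14/17)
  u_3 = (-8/79, -22/79, 20/79)

Apply the Gram-Schmidt recurrence
  u_1 = v_1
  u_i = v_i − Σ_{j<i} ((v_i · u_j) / (u_j · u_j)) · u_j.

Step by step this gives:
  u_1 = (-2, -2, -3)
  u_2 = (-53/17, 32/17, 14/17)
  u_3 = (-8/79, -22/79, 20/79)

Orthogonality check:
  u_2 · u_1 = 0 (should be 0)
  u_3 · u_1 = 0 (should be 0)
  u_3 · u_2 = 0 (should be 0)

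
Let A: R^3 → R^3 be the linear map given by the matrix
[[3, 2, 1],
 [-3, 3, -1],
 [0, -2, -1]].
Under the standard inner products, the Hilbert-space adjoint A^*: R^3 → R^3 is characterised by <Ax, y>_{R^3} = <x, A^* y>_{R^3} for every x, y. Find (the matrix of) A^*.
A^* = A^T =
[[3, -3, 0],
 [2, 3, -2],
 [1, -1, -1]]

For real matrices with standard dot products, the defining identity <Ax, y> = <x, A^* y> gives (Ax)^T y = x^T (A^*) y, i.e. x^T A^T y = x^T (A^*) y. Since this holds for all x, y, we must have A^* = A^T. Therefore
A^* =
[[3, -3, 0],
 [2, 3, -2],
 [1, -1, -1]].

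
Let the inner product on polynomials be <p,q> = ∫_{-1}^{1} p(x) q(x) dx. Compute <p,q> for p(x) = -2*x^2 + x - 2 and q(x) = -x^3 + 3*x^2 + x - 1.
<p,q> = -4/5

Expand the product: p(x)·q(x) = 2*x^5 - 7*x^4 + 3*x^3 - 3*x^2 - 3*x + 2.
∫_{-1}^{1} of each monomial x^k gives [2/(k+1) if k even, 0 if k odd]. Integrating term-by-term (or equivalently evaluating the antiderivative F(x) = x^6/3 - 7*x^5/5 + 3*x^4/4 - x^3 - 3*x^2/2 + 2*x at the endpoints):
  F(1) − F(−1) = -49/60 − (-1/60) = -4/5.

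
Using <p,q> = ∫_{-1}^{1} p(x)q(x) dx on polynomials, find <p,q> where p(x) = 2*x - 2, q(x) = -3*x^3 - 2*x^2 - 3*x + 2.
<p,q> = -176/15

Expand the product: p(x)·q(x) = -6*x^4 + 2*x^3 - 2*x^2 + 10*x - 4.
∫_{-1}^{1} of each monomial x^k gives [2/(k+1) if k even, 0 if k odd]. Integrating term-by-term (or equivalently evaluating the antiderivative F(x) = -6*x^5/5 + x^4/2 - 2*x^3/3 + 5*x^2 - 4*x at the endpoints):
  F(1) − F(−1) = -11/30 − (341/30) = -176/15.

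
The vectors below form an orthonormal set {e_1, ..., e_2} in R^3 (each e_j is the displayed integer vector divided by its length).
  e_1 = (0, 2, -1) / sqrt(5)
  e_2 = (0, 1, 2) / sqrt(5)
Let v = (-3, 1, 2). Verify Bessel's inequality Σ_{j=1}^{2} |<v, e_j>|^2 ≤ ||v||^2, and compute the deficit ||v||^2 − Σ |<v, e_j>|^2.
Σ |<v, e_j>|^2 = 5; ||v||^2 = 14; deficit = 9

Write each e_j = u_j / sqrt(<u_j, u_j>) where u_j is the displayed integer vector. Then <v, e_j> = <v, u_j> / sqrt(<u_j, u_j>), so |<v, e_j>|^2 = <v, u_j>^2 / <u_j, u_j>.
Coefficients: <v, e_1> = 0/sqrt(5), <v, e_2> = 5/sqrt(5).
Square and sum: Σ |<v, e_j>|^2 = 5.
Compute ||v||^2 = v·v = 14.
Deficit = 14 − 5 = 9 ≥ 0, confirming Bessel's inequality. (The deficit equals ||v − Σ <v,e_j> e_j||^2, the squared distance from v to span{e_j}.)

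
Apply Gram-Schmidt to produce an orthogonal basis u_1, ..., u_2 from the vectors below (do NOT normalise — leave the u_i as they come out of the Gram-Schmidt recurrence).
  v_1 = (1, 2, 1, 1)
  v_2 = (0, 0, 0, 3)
Orthogonal basis:
  u_1 = (1, 2, 1, 1)
  u_2 = (-3/7, -6/7, -3/7, 18/7)

Apply the Gram-Schmidt recurrence
  u_1 = v_1
  u_i = v_i − Σ_{j<i} ((v_i · u_j) / (u_j · u_j)) · u_j.

Step by step this gives:
  u_1 = (1, 2, 1, 1)
  u_2 = (-3/7, -6/7, -3/7, 18/7)

Orthogonality check:
  u_2 · u_1 = 0 (should be 0)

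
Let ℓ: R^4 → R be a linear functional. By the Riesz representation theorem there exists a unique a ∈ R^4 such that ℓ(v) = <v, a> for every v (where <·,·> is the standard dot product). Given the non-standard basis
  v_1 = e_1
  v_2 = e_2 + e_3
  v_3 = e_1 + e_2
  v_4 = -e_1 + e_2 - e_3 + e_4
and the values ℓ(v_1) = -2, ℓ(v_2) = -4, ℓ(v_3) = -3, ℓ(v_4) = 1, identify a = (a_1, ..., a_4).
a = (-2, -1, -3, -3)

Write a = (a_1, ..., a_4) in the standard basis. For each basis vector v_i, ℓ(v_i) = <v_i, a> is a linear equation in the a_j's. Collect the n equations into a matrix system V a = ℓ, where row i of V is v_i (expressed in the standard basis). Since V is invertible (lower-triangular with 1s on the diagonal, up to permutation), solve by back-substitution:
  V =
[[1, 0, 0, 0],
 [0, 1, 1, 0],
 [1, 1, 0, 0],
 [-1, 1, -1, 1]]
  V a = (-2, -4, -3, 1)
Solving gives a = (-2, -1, -3, -3).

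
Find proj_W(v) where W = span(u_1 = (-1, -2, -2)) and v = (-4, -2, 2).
proj_W(v) = (-4/9, -8/9, -8/9)

Set up U = [u_1 | ... | u_1] ∈ R^(3×1). The projector onto W = col(U) is P = U (U^T U)^(-1) U^T.
Compute U^T U =
  [9],
and U^T v = (4).
Solve U^T U · c = U^T v for the coefficients: c = (4/9). The projection is proj_W(v) = U c.
Check: (v - proj_W(v)) · u_1 = 0  (should be 0).
Result: proj_W(v) = (-4/9, -8/9, -8/9).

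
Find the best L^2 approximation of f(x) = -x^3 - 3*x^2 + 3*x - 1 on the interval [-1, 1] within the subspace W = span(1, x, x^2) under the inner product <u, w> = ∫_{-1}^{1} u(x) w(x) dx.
g(x) = -3*x^2 + 12*x/5 - 1

The best approximation g ∈ W is the orthogonal projection of f onto W. Writing g = a_0 + a_1 x + a_2 x^2, the coefficients solve the normal equations G · a = b where
  G_{ij} = <φ_i, φ_j> and b_i = <f, φ_i>, with φ_0 = 1, φ_1 = x, φ_2 = x^2.
G =
  [2, 0, 2/3]
  [0, 2/3, 0]
  [2/3, 0, 2/5],
b = (-4, 8/5, -28/15).
Solving gives a_0 = -1, a_1 = 12/5, a_2 = -3, so
  g(x) = -3*x^2 + 12*x/5 - 1.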